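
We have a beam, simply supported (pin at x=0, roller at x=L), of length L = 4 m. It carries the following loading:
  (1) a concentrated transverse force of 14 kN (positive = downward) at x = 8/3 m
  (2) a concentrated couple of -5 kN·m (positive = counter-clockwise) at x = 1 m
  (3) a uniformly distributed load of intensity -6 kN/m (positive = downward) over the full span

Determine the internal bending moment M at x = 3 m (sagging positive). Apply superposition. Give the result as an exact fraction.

M(3) = 19/12 kN·m

Load 1 — point force P=14 kN at a=8/3 m (b=L-a=4/3):
  M_1 = Pa(L-x)/L  [x>a] = 14·(8/3)·(4-3)/4 = 28/3 kN·m
Load 2 — applied couple M₀=-5 kN·m at a=1 m (b=L-a=3):
  M_2 = M₀x/L - M₀  [x>a] = (-5)·3/4 - (-5) = 5/4 kN·m
Load 3 — uniform load w=-6 kN/m over full span:
  M_3 = wx(L-x)/2 = (-6)·3·(4-3)/2 = -9 kN·m
Superposition: M = Σ M_i = 19/12 kN·m ≈ 1.583333 kN·m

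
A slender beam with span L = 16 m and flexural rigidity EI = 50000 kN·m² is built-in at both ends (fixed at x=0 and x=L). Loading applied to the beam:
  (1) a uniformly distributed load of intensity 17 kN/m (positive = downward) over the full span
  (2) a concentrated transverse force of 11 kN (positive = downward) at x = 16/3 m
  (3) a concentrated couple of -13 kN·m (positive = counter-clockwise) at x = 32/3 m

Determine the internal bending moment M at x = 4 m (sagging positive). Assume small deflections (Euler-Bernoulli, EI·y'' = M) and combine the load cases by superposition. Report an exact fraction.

M(4) = 1400/27 kN·m

Load 1 — uniform load w=17 kN/m over full span:
  M_1 = wLx/2 - wL²/12 - wx²/2 = 17·16·4/2 - 17·16²/12 - 17·4²/2 = 136/3 kN·m
Load 2 — point force P=11 kN at a=16/3 m (b=L-a=32/3):
  M_2 = Pb²(3a+b)x/L³ - Pab²/L²  [x≤a] = 11·(32/3)²·(3·(16/3)+(32/3))·4/16³ - 11·(16/3)·(32/3)²/16² = 176/27 kN·m
Load 3 — applied couple M₀=-13 kN·m at a=32/3 m (b=L-a=16/3):
  M_3 = R_Ax - M_A  [x≤a] with R_A=-13/12, M_A=-13/3 = (-13/12)·4 - (-13/3) = 0 kN·m
Superposition: M = Σ M_i = 1400/27 kN·m ≈ 51.851852 kN·m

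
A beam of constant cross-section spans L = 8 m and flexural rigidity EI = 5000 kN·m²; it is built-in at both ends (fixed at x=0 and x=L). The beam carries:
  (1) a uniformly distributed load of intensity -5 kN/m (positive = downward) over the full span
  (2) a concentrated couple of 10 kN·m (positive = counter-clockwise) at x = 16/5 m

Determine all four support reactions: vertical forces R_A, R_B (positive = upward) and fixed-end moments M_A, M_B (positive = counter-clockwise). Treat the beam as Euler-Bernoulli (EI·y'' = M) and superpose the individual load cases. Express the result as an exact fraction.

R_A = -91/5 kN, M_A = -382/15 kN·m, R_B = -109/5 kN, M_B = 448/15 kN·m

Load 1 — uniform load w=-5 kN/m over full span:
  R_A = wL/2 = (-5)·8/2 = -20 kN
  M_A = wL²/12 = (-5)·8²/12 = -80/3 kN·m
  R_B = wL/2 = (-5)·8/2 = -20 kN
  M_B = -wL²/12 = -(-5)·8²/12 = 80/3 kN·m
Load 2 — applied couple M₀=10 kN·m at a=16/5 m (b=L-a=24/5):
  R_A = 6M₀ab/L³ = 6·10·(16/5)·(24/5)/8³ = 9/5 kN
  M_A = M₀b(2a-b)/L² = 10·(24/5)·(2·(16/5)-(24/5))/8² = 6/5 kN·m
  R_B = -6M₀ab/L³ = -6·10·(16/5)·(24/5)/8³ = -9/5 kN
  M_B = M₀a(2b-a)/L² = 10·(16/5)·(2·(24/5)-(16/5))/8² = 16/5 kN·m
Superposition: R_A = -91/5 kN, M_A = -382/15 kN·m, R_B = -109/5 kN, M_B = 448/15 kN·m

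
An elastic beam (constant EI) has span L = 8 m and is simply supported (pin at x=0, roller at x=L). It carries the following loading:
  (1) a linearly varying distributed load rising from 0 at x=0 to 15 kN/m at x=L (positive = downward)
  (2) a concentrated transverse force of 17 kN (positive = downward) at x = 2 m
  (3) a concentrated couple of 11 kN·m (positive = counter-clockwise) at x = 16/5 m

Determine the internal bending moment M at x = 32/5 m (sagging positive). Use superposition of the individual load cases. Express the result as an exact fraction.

Load 1 — triangular load w₀=15 kN/m (0→w₀ over full span):
  M_1 = w₀Lx/6 - w₀x³/(6L) = 15·8·(32/5)/6 - 15·(32/5)³/(6·8) = 1152/25 kN·m
Load 2 — point force P=17 kN at a=2 m (b=L-a=6):
  M_2 = Pa(L-x)/L  [x>a] = 17·2·(8-(32/5))/8 = 34/5 kN·m
Load 3 — applied couple M₀=11 kN·m at a=16/5 m (b=L-a=24/5):
  M_3 = M₀x/L - M₀  [x>a] = 11·(32/5)/8 - 11 = -11/5 kN·m
Superposition: M = Σ M_i = 1267/25 kN·m ≈ 50.680000 kN·m

M(32/5) = 1267/25 kN·m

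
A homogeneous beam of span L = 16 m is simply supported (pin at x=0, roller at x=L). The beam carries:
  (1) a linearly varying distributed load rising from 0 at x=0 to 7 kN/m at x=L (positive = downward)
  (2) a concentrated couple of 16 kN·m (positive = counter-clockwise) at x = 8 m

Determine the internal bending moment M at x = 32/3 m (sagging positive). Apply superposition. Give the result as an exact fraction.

M(32/3) = 8528/81 kN·m

Load 1 — triangular load w₀=7 kN/m (0→w₀ over full span):
  M_1 = w₀Lx/6 - w₀x³/(6L) = 7·16·(32/3)/6 - 7·(32/3)³/(6·16) = 8960/81 kN·m
Load 2 — applied couple M₀=16 kN·m at a=8 m (b=L-a=8):
  M_2 = M₀x/L - M₀  [x>a] = 16·(32/3)/16 - 16 = -16/3 kN·m
Superposition: M = Σ M_i = 8528/81 kN·m ≈ 105.283951 kN·m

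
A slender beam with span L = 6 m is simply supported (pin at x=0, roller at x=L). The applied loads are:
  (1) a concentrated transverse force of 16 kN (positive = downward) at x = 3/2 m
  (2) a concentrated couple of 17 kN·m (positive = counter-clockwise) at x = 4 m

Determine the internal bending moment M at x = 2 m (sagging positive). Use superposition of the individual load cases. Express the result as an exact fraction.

Load 1 — point force P=16 kN at a=3/2 m (b=L-a=9/2):
  M_1 = Pa(L-x)/L  [x>a] = 16·(3/2)·(6-2)/6 = 16 kN·m
Load 2 — applied couple M₀=17 kN·m at a=4 m (b=L-a=2):
  M_2 = M₀x/L  [x≤a] = 17·2/6 = 17/3 kN·m
Superposition: M = Σ M_i = 65/3 kN·m ≈ 21.666667 kN·m

M(2) = 65/3 kN·m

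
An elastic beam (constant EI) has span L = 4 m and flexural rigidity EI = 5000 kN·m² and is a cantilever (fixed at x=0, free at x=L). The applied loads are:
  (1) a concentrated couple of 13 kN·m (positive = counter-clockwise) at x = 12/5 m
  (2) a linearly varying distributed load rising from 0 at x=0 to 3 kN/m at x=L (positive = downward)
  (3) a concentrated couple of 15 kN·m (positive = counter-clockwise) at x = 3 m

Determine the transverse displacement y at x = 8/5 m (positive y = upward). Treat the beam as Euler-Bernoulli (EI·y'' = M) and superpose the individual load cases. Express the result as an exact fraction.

y(8/5) = 37872/9765625 m

Load 1 — applied couple M₀=13 kN·m at a=12/5 m (b=L-a=8/5):
  y_1 = M₀x²/(2EI)  [x≤a] = 13·(8/5)²/(2·5000) = 52/15625 m
Load 2 — triangular load w₀=3 kN/m (0→w₀ over full span):
  y_2 = (w₀Lx³/12-w₀L²x²/6-w₀x⁵/(120L))/EI = (3·4·(8/5)³/12-3·4²·(8/5)²/6-3·(8/5)⁵/(120·4))/5000 = -32128/9765625 m
Load 3 — applied couple M₀=15 kN·m at a=3 m (b=L-a=1):
  y_3 = M₀x²/(2EI)  [x≤a] = 15·(8/5)²/(2·5000) = 12/3125 m
Superposition: y = Σ y_i = 37872/9765625 m ≈ 0.003878 m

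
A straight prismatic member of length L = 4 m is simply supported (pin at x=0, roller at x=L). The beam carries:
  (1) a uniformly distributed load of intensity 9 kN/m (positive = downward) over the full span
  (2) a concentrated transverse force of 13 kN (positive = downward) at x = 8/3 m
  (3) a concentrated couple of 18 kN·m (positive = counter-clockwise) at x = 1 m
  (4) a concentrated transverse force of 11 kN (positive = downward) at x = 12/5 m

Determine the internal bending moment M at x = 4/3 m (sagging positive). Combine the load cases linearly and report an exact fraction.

M(4/3) = 704/45 kN·m

Load 1 — uniform load w=9 kN/m over full span:
  M_1 = wx(L-x)/2 = 9·(4/3)·(4-(4/3))/2 = 16 kN·m
Load 2 — point force P=13 kN at a=8/3 m (b=L-a=4/3):
  M_2 = Pbx/L  [x≤a] = 13·(4/3)·(4/3)/4 = 52/9 kN·m
Load 3 — applied couple M₀=18 kN·m at a=1 m (b=L-a=3):
  M_3 = M₀x/L - M₀  [x>a] = 18·(4/3)/4 - 18 = -12 kN·m
Load 4 — point force P=11 kN at a=12/5 m (b=L-a=8/5):
  M_4 = Pbx/L  [x≤a] = 11·(8/5)·(4/3)/4 = 88/15 kN·m
Superposition: M = Σ M_i = 704/45 kN·m ≈ 15.644444 kN·m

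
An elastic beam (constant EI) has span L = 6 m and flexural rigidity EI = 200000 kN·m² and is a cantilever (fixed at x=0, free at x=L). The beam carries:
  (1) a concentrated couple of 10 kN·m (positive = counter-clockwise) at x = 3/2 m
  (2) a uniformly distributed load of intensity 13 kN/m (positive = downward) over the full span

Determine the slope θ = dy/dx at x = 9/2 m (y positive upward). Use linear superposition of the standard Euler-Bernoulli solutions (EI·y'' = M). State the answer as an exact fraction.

Load 1 — applied couple M₀=10 kN·m at a=3/2 m (b=L-a=9/2):
  θ_1 = M₀a/EI  [x>a] = 10·(3/2)/200000 = 3/40000 rad
Load 2 — uniform load w=13 kN/m over full span:
  θ_2 = -wx(x²-3Lx+3L²)/(6EI) = -13·(9/2)·((9/2)²-3·6·(9/2)+3·6²)/(6·200000) = -7371/3200000 rad
Superposition: θ = Σ θ_i = -7131/3200000 rad ≈ -0.002228 rad

θ(9/2) = -7131/3200000 rad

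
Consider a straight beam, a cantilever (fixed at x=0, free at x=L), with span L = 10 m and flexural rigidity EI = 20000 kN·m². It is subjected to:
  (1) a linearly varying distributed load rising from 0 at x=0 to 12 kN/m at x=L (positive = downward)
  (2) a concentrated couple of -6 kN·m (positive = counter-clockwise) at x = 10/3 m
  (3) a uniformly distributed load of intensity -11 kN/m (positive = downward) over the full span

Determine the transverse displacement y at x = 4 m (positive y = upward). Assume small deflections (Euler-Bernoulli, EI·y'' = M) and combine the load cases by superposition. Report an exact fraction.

y(4) = 13633/375000 m

Load 1 — triangular load w₀=12 kN/m (0→w₀ over full span):
  y_1 = (w₀Lx³/12-w₀L²x²/6-w₀x⁵/(120L))/EI = (12·10·4³/12-12·10²·4²/6-12·4⁵/(120·10))/20000 = -2008/15625 m
Load 2 — applied couple M₀=-6 kN·m at a=10/3 m (b=L-a=20/3):
  y_2 = M₀a(2x-a)/(2EI)  [x>a] = (-6)·(10/3)·(2·4-(10/3))/(2·20000) = -7/3000 m
Load 3 — uniform load w=-11 kN/m over full span:
  y_3 = -wx²(x²-4Lx+6L²)/(24EI) = -(-11)·4²·(4²-4·10·4+6·10²)/(24·20000) = 209/1250 m
Superposition: y = Σ y_i = 13633/375000 m ≈ 0.036355 m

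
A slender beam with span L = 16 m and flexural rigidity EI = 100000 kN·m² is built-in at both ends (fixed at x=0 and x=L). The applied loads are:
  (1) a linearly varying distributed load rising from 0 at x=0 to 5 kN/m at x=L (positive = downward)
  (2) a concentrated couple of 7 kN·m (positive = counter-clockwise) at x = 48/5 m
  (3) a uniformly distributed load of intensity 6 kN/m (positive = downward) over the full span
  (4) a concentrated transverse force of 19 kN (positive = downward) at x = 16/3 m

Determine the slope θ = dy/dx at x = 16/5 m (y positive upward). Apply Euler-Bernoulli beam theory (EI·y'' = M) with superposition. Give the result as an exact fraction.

θ(16/5) = -184079/52734375 rad

Load 1 — triangular load w₀=5 kN/m (0→w₀ over full span):
  θ_1 = -w₀(2x(L-x)(L-2x)(x+2L)+x²(L-x)²)/(120LEI) = -5·(2·(16/5)·(16-(16/5))·(16-2·(16/5))·((16/5)+2·16)+(16/5)²·(16-(16/5))²)/(120·16·100000) = -896/1171875 rad
Load 2 — applied couple M₀=7 kN·m at a=48/5 m (b=L-a=32/5):
  θ_2 = (R_Ax²/2 - M_Ax)/EI  [x≤a] with R_A=63/100, M_A=56/25 = ((63/100)·(16/5)²/2 - (56/25)·(16/5))/100000 = -77/1953125 rad
Load 3 — uniform load w=6 kN/m over full span:
  θ_3 = -wx(L-x)(L-2x)/(12EI) = -6·(16/5)·(16-(16/5))·(16-2·(16/5))/(12·100000) = -768/390625 rad
Load 4 — point force P=19 kN at a=16/3 m (b=L-a=32/3):
  θ_4 = -Pb²x(2aL-(3a+b)x)/(2L³EI)  [x≤a] = -19·(32/3)²·(16/5)·(2·(16/3)·16-(3·(16/3)+(32/3))·(16/5))/(2·16³·100000) = -304/421875 rad
Superposition: θ = Σ θ_i = -184079/52734375 rad ≈ -0.003491 rad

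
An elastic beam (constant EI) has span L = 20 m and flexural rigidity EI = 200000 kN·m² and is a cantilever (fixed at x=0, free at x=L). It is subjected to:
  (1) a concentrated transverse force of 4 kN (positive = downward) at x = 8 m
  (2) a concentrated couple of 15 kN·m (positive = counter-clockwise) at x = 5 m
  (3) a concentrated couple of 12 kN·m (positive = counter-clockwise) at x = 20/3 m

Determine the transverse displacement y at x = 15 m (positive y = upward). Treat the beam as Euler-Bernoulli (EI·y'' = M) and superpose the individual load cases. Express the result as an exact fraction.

Load 1 — point force P=4 kN at a=8 m (b=L-a=12):
  y_1 = -Pa²(3x-a)/(6EI)  [x>a] = -4·8²·(3·15-8)/(6·200000) = -74/9375 m
Load 2 — applied couple M₀=15 kN·m at a=5 m (b=L-a=15):
  y_2 = M₀a(2x-a)/(2EI)  [x>a] = 15·5·(2·15-5)/(2·200000) = 3/640 m
Load 3 — applied couple M₀=12 kN·m at a=20/3 m (b=L-a=40/3):
  y_3 = M₀a(2x-a)/(2EI)  [x>a] = 12·(20/3)·(2·15-(20/3))/(2·200000) = 7/1500 m
Superposition: y = Σ y_i = 1753/1200000 m ≈ 0.001461 m

y(15) = 1753/1200000 m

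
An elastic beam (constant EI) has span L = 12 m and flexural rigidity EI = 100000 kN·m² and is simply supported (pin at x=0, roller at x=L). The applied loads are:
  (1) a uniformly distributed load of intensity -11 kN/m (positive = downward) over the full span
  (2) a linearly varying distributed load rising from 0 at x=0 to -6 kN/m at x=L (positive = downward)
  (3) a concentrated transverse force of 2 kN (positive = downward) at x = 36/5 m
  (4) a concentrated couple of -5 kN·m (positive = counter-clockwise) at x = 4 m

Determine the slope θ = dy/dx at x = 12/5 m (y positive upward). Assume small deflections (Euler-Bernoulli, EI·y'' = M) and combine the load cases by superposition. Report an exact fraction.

θ(12/5) = 364049/46875000 rad

Load 1 — uniform load w=-11 kN/m over full span:
  θ_1 = -w(L³-6Lx²+4x³)/(24EI) = -(-11)·(12³-6·12·(12/5)²+4·(12/5)³)/(24·100000) = 9801/1562500 rad
Load 2 — triangular load w₀=-6 kN/m (0→w₀ over full span):
  θ_2 = -w₀(7L⁴-30L²x²+15x⁴)/(360LEI) = -(-6)·(7·12⁴-30·12²·(12/5)²+15·(12/5)⁴)/(360·12·100000) = 3276/1953125 rad
Load 3 — point force P=2 kN at a=36/5 m (b=L-a=24/5):
  θ_3 = -Pb(L²-b²-3x²)/(6LEI)  [x≤a] = -2·(24/5)·(12²-(24/5)²-3·(12/5)²)/(6·12·100000) = -54/390625 rad
Load 4 — applied couple M₀=-5 kN·m at a=4 m (b=L-a=8):
  θ_4 = (M₀x²/(2L)+C₁)/EI  [x≤a] with C₁=M₀(3b²-L²)/(6L)=-10/3 = ((-5)·(12/5)²/(2·12)+(-10/3))/100000 = -17/375000 rad
Superposition: θ = Σ θ_i = 364049/46875000 rad ≈ 0.007766 rad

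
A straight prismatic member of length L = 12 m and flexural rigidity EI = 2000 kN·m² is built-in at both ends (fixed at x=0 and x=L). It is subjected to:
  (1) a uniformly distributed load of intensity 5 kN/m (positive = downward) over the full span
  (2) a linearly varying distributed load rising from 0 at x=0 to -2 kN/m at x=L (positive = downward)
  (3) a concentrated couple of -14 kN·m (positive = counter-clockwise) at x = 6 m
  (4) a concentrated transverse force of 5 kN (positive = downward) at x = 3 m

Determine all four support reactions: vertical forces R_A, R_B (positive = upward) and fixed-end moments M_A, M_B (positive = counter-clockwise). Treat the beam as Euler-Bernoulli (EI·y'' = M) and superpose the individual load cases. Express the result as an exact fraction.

Load 1 — uniform load w=5 kN/m over full span:
  R_A = wL/2 = 5·12/2 = 30 kN
  M_A = wL²/12 = 5·12²/12 = 60 kN·m
  R_B = wL/2 = 5·12/2 = 30 kN
  M_B = -wL²/12 = -5·12²/12 = -60 kN·m
Load 2 — triangular load w₀=-2 kN/m (0→w₀ over full span):
  R_A = 3w₀L/20 = 3·(-2)·12/20 = -18/5 kN
  M_A = w₀L²/30 = (-2)·12²/30 = -48/5 kN·m
  R_B = 7w₀L/20 = 7·(-2)·12/20 = -42/5 kN
  M_B = -w₀L²/20 = -(-2)·12²/20 = 72/5 kN·m
Load 3 — applied couple M₀=-14 kN·m at a=6 m (b=L-a=6):
  R_A = 6M₀ab/L³ = 6·(-14)·6·6/12³ = -7/4 kN
  M_A = M₀b(2a-b)/L² = (-14)·6·(2·6-6)/12² = -7/2 kN·m
  R_B = -6M₀ab/L³ = -6·(-14)·6·6/12³ = 7/4 kN
  M_B = M₀a(2b-a)/L² = (-14)·6·(2·6-6)/12² = -7/2 kN·m
Load 4 — point force P=5 kN at a=3 m (b=L-a=9):
  R_A = Pb²(3a+b)/L³ = 5·9²·(3·3+9)/12³ = 135/32 kN
  M_A = Pab²/L² = 5·3·9²/12² = 135/16 kN·m
  R_B = Pa²(a+3b)/L³ = 5·3²·(3+3·9)/12³ = 25/32 kN
  M_B = -Pa²b/L² = -5·3²·9/12² = -45/16 kN·m
Superposition: R_A = 4619/160 kN, M_A = 4427/80 kN·m, R_B = 3861/160 kN, M_B = -4153/80 kN·m

R_A = 4619/160 kN, M_A = 4427/80 kN·m, R_B = 3861/160 kN, M_B = -4153/80 kN·m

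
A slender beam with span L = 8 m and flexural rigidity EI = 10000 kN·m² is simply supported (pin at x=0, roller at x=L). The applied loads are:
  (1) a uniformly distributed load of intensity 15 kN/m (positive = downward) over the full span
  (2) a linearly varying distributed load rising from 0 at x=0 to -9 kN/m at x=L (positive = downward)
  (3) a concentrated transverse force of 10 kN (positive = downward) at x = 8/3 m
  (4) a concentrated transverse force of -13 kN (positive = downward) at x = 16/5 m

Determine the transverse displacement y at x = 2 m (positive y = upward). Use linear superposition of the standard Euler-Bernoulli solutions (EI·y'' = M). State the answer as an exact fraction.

y(2) = -7705681/202500000 m

Load 1 — uniform load w=15 kN/m over full span:
  y_1 = -wx(L³-2Lx²+x³)/(24EI) = -15·2·(8³-2·8·2²+2³)/(24·10000) = -57/1000 m
Load 2 — triangular load w₀=-9 kN/m (0→w₀ over full span):
  y_2 = -w₀x(7L⁴-10L²x²+3x⁴)/(360LEI) = -(-9)·2·(7·8⁴-10·8²·2²+3·2⁴)/(360·8·10000) = 327/20000 m
Load 3 — point force P=10 kN at a=8/3 m (b=L-a=16/3):
  y_3 = -Pbx(L²-b²-x²)/(6LEI)  [x≤a] = -10·(16/3)·2·(8²-(16/3)²-2²)/(6·8·10000) = -71/10125 m
Load 4 — point force P=-13 kN at a=16/5 m (b=L-a=24/5):
  y_4 = -Pbx(L²-b²-x²)/(6LEI)  [x≤a] = -(-13)·(24/5)·2·(8²-(24/5)²-2²)/(6·8·10000) = 3003/312500 m
Superposition: y = Σ y_i = -7705681/202500000 m ≈ -0.038053 m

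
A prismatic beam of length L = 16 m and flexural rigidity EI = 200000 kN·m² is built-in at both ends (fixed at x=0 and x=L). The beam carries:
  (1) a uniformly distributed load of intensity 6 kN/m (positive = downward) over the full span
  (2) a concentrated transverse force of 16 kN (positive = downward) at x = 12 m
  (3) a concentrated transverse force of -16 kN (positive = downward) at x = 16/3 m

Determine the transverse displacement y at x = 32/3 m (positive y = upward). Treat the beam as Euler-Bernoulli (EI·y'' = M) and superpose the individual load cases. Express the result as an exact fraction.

y(32/3) = -28064/6834375 m

Load 1 — uniform load w=6 kN/m over full span:
  y_1 = -wx²(L-x)²/(24EI) = -6·(32/3)²·(16-(32/3))²/(24·200000) = -1024/253125 m
Load 2 — point force P=16 kN at a=12 m (b=L-a=4):
  y_2 = -Pb²x²(3aL-(3a+b)x)/(6L³EI)  [x≤a] = -16·4²·(32/3)²·(3·12·16-(3·12+4)·(32/3))/(6·16³·200000) = -224/253125 m
Load 3 — point force P=-16 kN at a=16/3 m (b=L-a=32/3):
  y_3 = -Pa²(L-x)²(3bL-(3b+a)(L-x))/(6L³EI)  [x>a] = -(-16)·(16/3)²·(16-(32/3))²·(3·(32/3)·16-(3·(32/3)+(16/3))·(16-(32/3)))/(6·16³·200000) = 5632/6834375 m
Superposition: y = Σ y_i = -28064/6834375 m ≈ -0.004106 m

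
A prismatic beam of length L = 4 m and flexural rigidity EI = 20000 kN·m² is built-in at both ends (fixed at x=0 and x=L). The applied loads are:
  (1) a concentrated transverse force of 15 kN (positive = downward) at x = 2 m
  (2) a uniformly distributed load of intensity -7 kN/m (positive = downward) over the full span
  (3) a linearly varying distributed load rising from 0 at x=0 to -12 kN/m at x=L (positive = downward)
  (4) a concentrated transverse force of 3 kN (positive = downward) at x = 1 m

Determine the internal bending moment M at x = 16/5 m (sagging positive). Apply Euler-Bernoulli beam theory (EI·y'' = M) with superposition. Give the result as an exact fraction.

M(16/5) = -9421/6000 kN·m

Load 1 — point force P=15 kN at a=2 m (b=L-a=2):
  M_1 = Pa²(a+3b)(L-x)/L³ - Pa²b/L²  [x>a] = 15·2²·(2+3·2)·(4-(16/5))/4³ - 15·2²·2/4² = -3/2 kN·m
Load 2 — uniform load w=-7 kN/m over full span:
  M_2 = wLx/2 - wL²/12 - wx²/2 = (-7)·4·(16/5)/2 - (-7)·4²/12 - (-7)·(16/5)²/2 = 28/75 kN·m
Load 3 — triangular load w₀=-12 kN/m (0→w₀ over full span):
  M_3 = 3w₀Lx/20 - w₀L²/30 - w₀x³/(6L) = 3·(-12)·4·(16/5)/20 - (-12)·4²/30 - (-12)·(16/5)³/(6·4) = -32/125 kN·m
Load 4 — point force P=3 kN at a=1 m (b=L-a=3):
  M_4 = Pa²(a+3b)(L-x)/L³ - Pa²b/L²  [x>a] = 3·1²·(1+3·3)·(4-(16/5))/4³ - 3·1²·3/4² = -3/16 kN·m
Superposition: M = Σ M_i = -9421/6000 kN·m ≈ -1.570167 kN·m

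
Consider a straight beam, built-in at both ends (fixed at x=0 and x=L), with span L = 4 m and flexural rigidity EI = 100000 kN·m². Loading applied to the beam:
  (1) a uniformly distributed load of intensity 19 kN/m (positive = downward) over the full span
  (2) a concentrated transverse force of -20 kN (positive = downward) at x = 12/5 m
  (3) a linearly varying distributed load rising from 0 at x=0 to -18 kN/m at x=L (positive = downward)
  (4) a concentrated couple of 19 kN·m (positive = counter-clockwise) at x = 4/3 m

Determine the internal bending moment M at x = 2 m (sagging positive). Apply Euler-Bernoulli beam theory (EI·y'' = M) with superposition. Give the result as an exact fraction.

M(2) = -91/15 kN·m

Load 1 — uniform load w=19 kN/m over full span:
  M_1 = wLx/2 - wL²/12 - wx²/2 = 19·4·2/2 - 19·4²/12 - 19·2²/2 = 38/3 kN·m
Load 2 — point force P=-20 kN at a=12/5 m (b=L-a=8/5):
  M_2 = Pb²(3a+b)x/L³ - Pab²/L²  [x≤a] = (-20)·(8/5)²·(3·(12/5)+(8/5))·2/4³ - (-20)·(12/5)·(8/5)²/4² = -32/5 kN·m
Load 3 — triangular load w₀=-18 kN/m (0→w₀ over full span):
  M_3 = 3w₀Lx/20 - w₀L²/30 - w₀x³/(6L) = 3·(-18)·4·2/20 - (-18)·4²/30 - (-18)·2³/(6·4) = -6 kN·m
Load 4 — applied couple M₀=19 kN·m at a=4/3 m (b=L-a=8/3):
  M_4 = R_Ax - M_A - M₀  [x>a] with R_A=19/3, M_A=0 = (19/3)·2 - 0 - 19 = -19/3 kN·m
Superposition: M = Σ M_i = -91/15 kN·m ≈ -6.066667 kN·m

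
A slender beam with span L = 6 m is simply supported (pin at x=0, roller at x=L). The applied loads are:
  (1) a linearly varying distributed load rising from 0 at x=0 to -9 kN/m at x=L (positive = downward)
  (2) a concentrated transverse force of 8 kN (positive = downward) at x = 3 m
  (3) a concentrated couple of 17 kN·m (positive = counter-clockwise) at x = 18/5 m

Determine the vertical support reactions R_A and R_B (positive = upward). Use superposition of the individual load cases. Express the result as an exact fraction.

Load 1 — triangular load w₀=-9 kN/m (0→w₀ over full span):
  R_A = w₀L/6 = (-9)·6/6 = -9 kN
  R_B = w₀L/3 = (-9)·6/3 = -18 kN
Load 2 — point force P=8 kN at a=3 m (b=L-a=3):
  R_A = Pb/L = 8·3/6 = 4 kN
  R_B = Pa/L = 8·3/6 = 4 kN
Load 3 — applied couple M₀=17 kN·m at a=18/5 m (b=L-a=12/5):
  R_A = M₀/L = 17/6 kN
  R_B = -M₀/L = -17/6 kN
Superposition: R_A = -13/6 kN, R_B = -101/6 kN

R_A = -13/6 kN, R_B = -101/6 kN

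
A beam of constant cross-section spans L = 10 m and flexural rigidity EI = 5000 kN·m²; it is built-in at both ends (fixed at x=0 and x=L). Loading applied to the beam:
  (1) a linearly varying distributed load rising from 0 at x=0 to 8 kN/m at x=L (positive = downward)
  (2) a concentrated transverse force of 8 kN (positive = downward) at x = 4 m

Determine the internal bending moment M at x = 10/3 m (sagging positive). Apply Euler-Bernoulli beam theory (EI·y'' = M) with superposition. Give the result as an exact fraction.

Load 1 — triangular load w₀=8 kN/m (0→w₀ over full span):
  M_1 = 3w₀Lx/20 - w₀L²/30 - w₀x³/(6L) = 3·8·10·(10/3)/20 - 8·10²/30 - 8·(10/3)³/(6·10) = 680/81 kN·m
Load 2 — point force P=8 kN at a=4 m (b=L-a=6):
  M_2 = Pb²(3a+b)x/L³ - Pab²/L²  [x≤a] = 8·6²·(3·4+6)·(10/3)/10³ - 8·4·6²/10² = 144/25 kN·m
Superposition: M = Σ M_i = 28664/2025 kN·m ≈ 14.155062 kN·m

M(10/3) = 28664/2025 kN·m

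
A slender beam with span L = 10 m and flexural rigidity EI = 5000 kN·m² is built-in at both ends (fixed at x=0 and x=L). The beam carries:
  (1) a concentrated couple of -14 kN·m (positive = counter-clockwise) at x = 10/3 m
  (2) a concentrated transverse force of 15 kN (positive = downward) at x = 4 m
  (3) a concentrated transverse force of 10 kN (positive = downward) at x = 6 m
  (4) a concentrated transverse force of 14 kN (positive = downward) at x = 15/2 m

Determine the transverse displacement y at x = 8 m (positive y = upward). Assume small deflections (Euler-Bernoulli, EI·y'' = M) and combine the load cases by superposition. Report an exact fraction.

Load 1 — applied couple M₀=-14 kN·m at a=10/3 m (b=L-a=20/3):
  y_1 = (R_Ax³/6 - M_Ax²/2 - M₀(x-a)²/2)/EI  [x>a] with R_A=-28/15, M_A=0 = ((-28/15)·8³/6 - 0·8²/2 - (-14)·(8-(10/3))²/2)/5000 = -77/56250 m
Load 2 — point force P=15 kN at a=4 m (b=L-a=6):
  y_2 = -Pa²(L-x)²(3bL-(3b+a)(L-x))/(6L³EI)  [x>a] = -15·4²·(10-8)²·(3·6·10-(3·6+4)·(10-8))/(6·10³·5000) = -68/15625 m
Load 3 — point force P=10 kN at a=6 m (b=L-a=4):
  y_3 = -Pa²(L-x)²(3bL-(3b+a)(L-x))/(6L³EI)  [x>a] = -10·6²·(10-8)²·(3·4·10-(3·4+6)·(10-8))/(6·10³·5000) = -63/15625 m
Load 4 — point force P=14 kN at a=15/2 m (b=L-a=5/2):
  y_4 = -Pa²(L-x)²(3bL-(3b+a)(L-x))/(6L³EI)  [x>a] = -14·(15/2)²·(10-8)²·(3·(5/2)·10-(3·(5/2)+(15/2))·(10-8))/(6·10³·5000) = -189/40000 m
Superposition: y = Σ y_i = -130301/9000000 m ≈ -0.014478 m

y(8) = -130301/9000000 m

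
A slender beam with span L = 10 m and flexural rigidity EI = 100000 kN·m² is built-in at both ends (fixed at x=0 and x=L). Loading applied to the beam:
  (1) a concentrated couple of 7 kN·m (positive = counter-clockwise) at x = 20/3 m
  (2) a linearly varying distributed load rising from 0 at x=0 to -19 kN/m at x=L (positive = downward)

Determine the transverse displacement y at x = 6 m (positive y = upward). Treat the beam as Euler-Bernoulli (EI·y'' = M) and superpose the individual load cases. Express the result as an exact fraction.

Load 1 — applied couple M₀=7 kN·m at a=20/3 m (b=L-a=10/3):
  y_1 = (R_Ax³/6 - M_Ax²/2)/EI  [x≤a] with R_A=14/15, M_A=7/3 = ((14/15)·6³/6 - (7/3)·6²/2)/100000 = -21/250000 m
Load 2 — triangular load w₀=-19 kN/m (0→w₀ over full span):
  y_2 = -w₀x²(L-x)²(x+2L)/(120LEI) = -(-19)·6²·(10-6)²·(6+2·10)/(120·10·100000) = 741/312500 m
Superposition: y = Σ y_i = 2859/1250000 m ≈ 0.002287 m

y(6) = 2859/1250000 m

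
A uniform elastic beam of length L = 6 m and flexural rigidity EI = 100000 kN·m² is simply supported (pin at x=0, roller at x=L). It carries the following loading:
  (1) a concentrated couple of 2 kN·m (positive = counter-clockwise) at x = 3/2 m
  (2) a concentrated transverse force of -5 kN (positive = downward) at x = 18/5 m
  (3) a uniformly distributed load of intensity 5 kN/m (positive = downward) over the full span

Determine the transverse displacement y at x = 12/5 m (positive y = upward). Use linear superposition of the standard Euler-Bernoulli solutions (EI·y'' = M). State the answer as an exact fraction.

y(12/5) = -5751/10000000 m

Load 1 — applied couple M₀=2 kN·m at a=3/2 m (b=L-a=9/2):
  y_1 = (M₀x³/(6L)-M₀(x-a)²/2+C₁x)/EI  [x>a] with C₁=M₀(3b²-L²)/(6L)=11/8 = (2·(12/5)³/(6·6)-2·((12/5)-(3/2))²/2+(11/8)·(12/5))/100000 = 1629/50000000 m
Load 2 — point force P=-5 kN at a=18/5 m (b=L-a=12/5):
  y_2 = -Pbx(L²-b²-x²)/(6LEI)  [x≤a] = -(-5)·(12/5)·(12/5)·(6²-(12/5)²-(12/5)²)/(6·6·100000) = 153/781250 m
Load 3 — uniform load w=5 kN/m over full span:
  y_3 = -wx(L³-2Lx²+x³)/(24EI) = -5·(12/5)·(6³-2·6·(12/5)²+(12/5)³)/(24·100000) = -2511/3125000 m
Superposition: y = Σ y_i = -5751/10000000 m ≈ -0.000575 m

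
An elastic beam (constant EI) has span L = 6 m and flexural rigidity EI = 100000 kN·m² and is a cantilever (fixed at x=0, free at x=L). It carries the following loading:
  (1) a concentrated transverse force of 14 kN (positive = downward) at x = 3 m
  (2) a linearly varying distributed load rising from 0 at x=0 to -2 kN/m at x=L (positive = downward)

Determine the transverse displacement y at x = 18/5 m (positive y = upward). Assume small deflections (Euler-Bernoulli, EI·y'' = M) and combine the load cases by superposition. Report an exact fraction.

Load 1 — point force P=14 kN at a=3 m (b=L-a=3):
  y_1 = -Pa²(3x-a)/(6EI)  [x>a] = -14·3²·(3·(18/5)-3)/(6·100000) = -819/500000 m
Load 2 — triangular load w₀=-2 kN/m (0→w₀ over full span):
  y_2 = (w₀Lx³/12-w₀L²x²/6-w₀x⁵/(120L))/EI = ((-2)·6·(18/5)³/12-(-2)·6²·(18/5)²/6-(-2)·(18/5)⁵/(120·6))/100000 = 431811/390625000 m
Superposition: y = Σ y_i = -832131/1562500000 m ≈ -0.000533 m

y(18/5) = -832131/1562500000 m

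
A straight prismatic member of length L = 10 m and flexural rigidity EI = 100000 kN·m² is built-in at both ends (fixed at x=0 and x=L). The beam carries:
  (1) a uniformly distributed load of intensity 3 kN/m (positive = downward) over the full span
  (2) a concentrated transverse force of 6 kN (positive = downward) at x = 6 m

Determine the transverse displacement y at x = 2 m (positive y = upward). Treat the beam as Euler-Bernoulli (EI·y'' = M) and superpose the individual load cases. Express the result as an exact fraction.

Load 1 — uniform load w=3 kN/m over full span:
  y_1 = -wx²(L-x)²/(24EI) = -3·2²·(10-2)²/(24·100000) = -1/3125 m
Load 2 — point force P=6 kN at a=6 m (b=L-a=4):
  y_2 = -Pb²x²(3aL-(3a+b)x)/(6L³EI)  [x≤a] = -6·4²·2²·(3·6·10-(3·6+4)·2)/(6·10³·100000) = -34/390625 m
Superposition: y = Σ y_i = -159/390625 m ≈ -0.000407 m

y(2) = -159/390625 m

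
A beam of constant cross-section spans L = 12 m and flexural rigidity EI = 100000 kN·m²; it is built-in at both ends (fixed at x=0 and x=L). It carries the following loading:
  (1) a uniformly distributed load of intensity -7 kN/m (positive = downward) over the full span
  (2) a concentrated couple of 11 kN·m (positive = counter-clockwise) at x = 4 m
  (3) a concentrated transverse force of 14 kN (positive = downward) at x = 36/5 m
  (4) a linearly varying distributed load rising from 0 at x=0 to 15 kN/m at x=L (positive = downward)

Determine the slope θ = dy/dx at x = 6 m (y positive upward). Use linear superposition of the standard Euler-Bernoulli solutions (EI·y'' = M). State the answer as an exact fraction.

Load 1 — uniform load w=-7 kN/m over full span:
  θ_1 = -wx(L-x)(L-2x)/(12EI) = -(-7)·6·(12-6)·(12-2·6)/(12·100000) = 0 rad
Load 2 — applied couple M₀=11 kN·m at a=4 m (b=L-a=8):
  θ_2 = (R_Ax²/2 - M_Ax - M₀(x-a))/EI  [x>a] with R_A=11/9, M_A=0 = ((11/9)·6²/2 - 0·6 - 11·(6-4))/100000 = 0 rad
Load 3 — point force P=14 kN at a=36/5 m (b=L-a=24/5):
  θ_3 = -Pb²x(2aL-(3a+b)x)/(2L³EI)  [x≤a] = -14·(24/5)²·6·(2·(36/5)·12-(3·(36/5)+(24/5))·6)/(2·12³·100000) = -63/781250 rad
Load 4 — triangular load w₀=15 kN/m (0→w₀ over full span):
  θ_4 = -w₀(2x(L-x)(L-2x)(x+2L)+x²(L-x)²)/(120LEI) = -15·(2·6·(12-6)·(12-2·6)·(6+2·12)+6²·(12-6)²)/(120·12·100000) = -27/200000 rad
Superposition: θ = Σ θ_i = -5391/25000000 rad ≈ -0.000216 rad

θ(6) = -5391/25000000 rad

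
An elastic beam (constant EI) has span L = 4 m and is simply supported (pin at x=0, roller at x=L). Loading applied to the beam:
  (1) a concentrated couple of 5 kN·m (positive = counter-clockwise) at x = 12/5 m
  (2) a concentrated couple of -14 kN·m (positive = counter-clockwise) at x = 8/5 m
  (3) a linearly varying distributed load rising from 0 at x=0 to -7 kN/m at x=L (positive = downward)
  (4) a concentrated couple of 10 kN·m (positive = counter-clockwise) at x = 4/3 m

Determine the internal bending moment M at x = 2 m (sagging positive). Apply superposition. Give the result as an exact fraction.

M(2) = -5/2 kN·m

Load 1 — applied couple M₀=5 kN·m at a=12/5 m (b=L-a=8/5):
  M_1 = M₀x/L  [x≤a] = 5·2/4 = 5/2 kN·m
Load 2 — applied couple M₀=-14 kN·m at a=8/5 m (b=L-a=12/5):
  M_2 = M₀x/L - M₀  [x>a] = (-14)·2/4 - (-14) = 7 kN·m
Load 3 — triangular load w₀=-7 kN/m (0→w₀ over full span):
  M_3 = w₀Lx/6 - w₀x³/(6L) = (-7)·4·2/6 - (-7)·2³/(6·4) = -7 kN·m
Load 4 — applied couple M₀=10 kN·m at a=4/3 m (b=L-a=8/3):
  M_4 = M₀x/L - M₀  [x>a] = 10·2/4 - 10 = -5 kN·m
Superposition: M = Σ M_i = -5/2 kN·m ≈ -2.500000 kN·m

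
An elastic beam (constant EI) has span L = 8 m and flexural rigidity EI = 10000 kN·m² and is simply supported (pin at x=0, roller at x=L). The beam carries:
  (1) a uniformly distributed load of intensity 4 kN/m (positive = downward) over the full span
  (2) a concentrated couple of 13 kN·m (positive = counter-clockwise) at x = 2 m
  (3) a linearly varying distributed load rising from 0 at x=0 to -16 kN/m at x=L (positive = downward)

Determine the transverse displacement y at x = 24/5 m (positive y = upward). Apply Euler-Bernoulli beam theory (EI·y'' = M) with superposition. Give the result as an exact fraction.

Load 1 — uniform load w=4 kN/m over full span:
  y_1 = -wx(L³-2Lx²+x³)/(24EI) = -4·(24/5)·(8³-2·8·(24/5)²+(24/5)³)/(24·10000) = -7936/390625 m
Load 2 — applied couple M₀=13 kN·m at a=2 m (b=L-a=6):
  y_2 = (M₀x³/(6L)-M₀(x-a)²/2+C₁x)/EI  [x>a] with C₁=M₀(3b²-L²)/(6L)=143/12 = (13·(24/5)³/(6·8)-13·((24/5)-2)²/2+(143/12)·(24/5))/10000 = 1131/312500 m
Load 3 — triangular load w₀=-16 kN/m (0→w₀ over full span):
  y_3 = -w₀x(7L⁴-10L²x²+3x⁴)/(360LEI) = -(-16)·(24/5)·(7·8⁴-10·8²·(24/5)²+3·(24/5)⁴)/(360·8·10000) = 1212416/29296875 m
Superposition: y = Σ y_i = 2892989/117187500 m ≈ 0.024687 m

y(24/5) = 2892989/117187500 m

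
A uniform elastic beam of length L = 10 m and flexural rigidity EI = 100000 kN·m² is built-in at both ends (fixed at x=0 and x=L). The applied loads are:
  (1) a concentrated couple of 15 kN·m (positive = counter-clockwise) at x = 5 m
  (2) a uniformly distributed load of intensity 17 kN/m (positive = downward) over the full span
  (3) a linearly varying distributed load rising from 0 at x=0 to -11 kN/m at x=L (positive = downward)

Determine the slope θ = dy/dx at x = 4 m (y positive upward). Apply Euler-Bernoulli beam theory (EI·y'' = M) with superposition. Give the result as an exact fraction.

θ(4) = -193/500000 rad

Load 1 — applied couple M₀=15 kN·m at a=5 m (b=L-a=5):
  θ_1 = (R_Ax²/2 - M_Ax)/EI  [x≤a] with R_A=9/4, M_A=15/4 = ((9/4)·4²/2 - (15/4)·4)/100000 = 3/100000 rad
Load 2 — uniform load w=17 kN/m over full span:
  θ_2 = -wx(L-x)(L-2x)/(12EI) = -17·4·(10-4)·(10-2·4)/(12·100000) = -17/25000 rad
Load 3 — triangular load w₀=-11 kN/m (0→w₀ over full span):
  θ_3 = -w₀(2x(L-x)(L-2x)(x+2L)+x²(L-x)²)/(120LEI) = -(-11)·(2·4·(10-4)·(10-2·4)·(4+2·10)+4²·(10-4)²)/(120·10·100000) = 33/125000 rad
Superposition: θ = Σ θ_i = -193/500000 rad ≈ -0.000386 rad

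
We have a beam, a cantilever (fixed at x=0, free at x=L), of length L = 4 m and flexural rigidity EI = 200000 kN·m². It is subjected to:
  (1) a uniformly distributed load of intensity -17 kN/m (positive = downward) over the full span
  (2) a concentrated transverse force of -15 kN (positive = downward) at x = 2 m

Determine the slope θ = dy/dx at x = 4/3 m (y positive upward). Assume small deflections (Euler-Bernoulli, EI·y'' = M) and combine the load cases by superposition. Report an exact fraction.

Load 1 — uniform load w=-17 kN/m over full span:
  θ_1 = -wx(x²-3Lx+3L²)/(6EI) = -(-17)·(4/3)·((4/3)²-3·4·(4/3)+3·4²)/(6·200000) = 323/506250 rad
Load 2 — point force P=-15 kN at a=2 m (b=L-a=2):
  θ_2 = -Px(2a-x)/(2EI)  [x≤a] = -(-15)·(4/3)·(2·2-(4/3))/(2·200000) = 1/7500 rad
Superposition: θ = Σ θ_i = 781/1012500 rad ≈ 0.000771 rad

θ(4/3) = 781/1012500 rad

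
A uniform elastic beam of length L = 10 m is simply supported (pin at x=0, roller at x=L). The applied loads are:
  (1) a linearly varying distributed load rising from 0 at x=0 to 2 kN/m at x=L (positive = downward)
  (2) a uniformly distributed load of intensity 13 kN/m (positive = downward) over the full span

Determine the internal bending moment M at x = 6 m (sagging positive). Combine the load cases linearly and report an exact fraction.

M(6) = 844/5 kN·m

Load 1 — triangular load w₀=2 kN/m (0→w₀ over full span):
  M_1 = w₀Lx/6 - w₀x³/(6L) = 2·10·6/6 - 2·6³/(6·10) = 64/5 kN·m
Load 2 — uniform load w=13 kN/m over full span:
  M_2 = wx(L-x)/2 = 13·6·(10-6)/2 = 156 kN·m
Superposition: M = Σ M_i = 844/5 kN·m ≈ 168.800000 kN·m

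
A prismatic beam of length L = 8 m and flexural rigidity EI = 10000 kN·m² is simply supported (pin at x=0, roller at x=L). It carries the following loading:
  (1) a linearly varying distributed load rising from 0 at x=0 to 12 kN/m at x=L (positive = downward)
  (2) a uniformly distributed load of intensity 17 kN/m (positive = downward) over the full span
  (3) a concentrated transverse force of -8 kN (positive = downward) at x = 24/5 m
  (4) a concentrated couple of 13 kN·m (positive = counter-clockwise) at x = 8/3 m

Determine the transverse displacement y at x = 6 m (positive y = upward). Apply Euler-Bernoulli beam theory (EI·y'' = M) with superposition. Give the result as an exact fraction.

Load 1 — triangular load w₀=12 kN/m (0→w₀ over full span):
  y_1 = -w₀x(7L⁴-10L²x²+3x⁴)/(360LEI) = -12·6·(7·8⁴-10·8²·6²+3·6⁴)/(360·8·10000) = -119/5000 m
Load 2 — uniform load w=17 kN/m over full span:
  y_2 = -wx(L³-2Lx²+x³)/(24EI) = -17·6·(8³-2·8·6²+6³)/(24·10000) = -323/5000 m
Load 3 — point force P=-8 kN at a=24/5 m (b=L-a=16/5):
  y_3 = -Pa(L-x)(2Lx-a²-x²)/(6LEI)  [x>a] = -(-8)·(24/5)·(8-6)·(2·8·6-(24/5)²-6²)/(6·8·10000) = 462/78125 m
Load 4 — applied couple M₀=13 kN·m at a=8/3 m (b=L-a=16/3):
  y_4 = (M₀x³/(6L)-M₀(x-a)²/2+C₁x)/EI  [x>a] with C₁=M₀(3b²-L²)/(6L)=52/9 = (13·6³/(6·8)-13·(6-(8/3))²/2+(52/9)·6)/10000 = 377/180000 m
Superposition: y = Σ y_i = -1808819/22500000 m ≈ -0.080392 m

y(6) = -1808819/22500000 m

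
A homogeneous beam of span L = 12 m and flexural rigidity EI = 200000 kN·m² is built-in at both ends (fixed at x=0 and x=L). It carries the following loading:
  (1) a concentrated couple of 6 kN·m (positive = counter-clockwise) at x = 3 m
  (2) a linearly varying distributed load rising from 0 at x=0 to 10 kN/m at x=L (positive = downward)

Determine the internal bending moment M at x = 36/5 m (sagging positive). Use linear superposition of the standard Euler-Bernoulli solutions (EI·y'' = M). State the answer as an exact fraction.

M(36/5) = 5787/200 kN·m

Load 1 — applied couple M₀=6 kN·m at a=3 m (b=L-a=9):
  M_1 = R_Ax - M_A - M₀  [x>a] with R_A=9/16, M_A=-9/8 = (9/16)·(36/5) - (-9/8) - 6 = -33/40 kN·m
Load 2 — triangular load w₀=10 kN/m (0→w₀ over full span):
  M_2 = 3w₀Lx/20 - w₀L²/30 - w₀x³/(6L) = 3·10·12·(36/5)/20 - 10·12²/30 - 10·(36/5)³/(6·12) = 744/25 kN·m
Superposition: M = Σ M_i = 5787/200 kN·m ≈ 28.935000 kN·m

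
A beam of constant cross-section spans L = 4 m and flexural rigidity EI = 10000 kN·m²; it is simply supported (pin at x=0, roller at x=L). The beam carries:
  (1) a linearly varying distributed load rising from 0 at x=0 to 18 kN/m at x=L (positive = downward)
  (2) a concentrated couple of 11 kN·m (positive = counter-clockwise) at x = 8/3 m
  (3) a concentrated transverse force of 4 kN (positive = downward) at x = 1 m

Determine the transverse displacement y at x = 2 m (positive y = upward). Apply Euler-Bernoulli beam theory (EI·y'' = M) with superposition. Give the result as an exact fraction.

Load 1 — triangular load w₀=18 kN/m (0→w₀ over full span):
  y_1 = -w₀x(7L⁴-10L²x²+3x⁴)/(360LEI) = -18·2·(7·4⁴-10·4²·2²+3·2⁴)/(360·4·10000) = -3/1000 m
Load 2 — applied couple M₀=11 kN·m at a=8/3 m (b=L-a=4/3):
  y_2 = (M₀x³/(6L)+C₁x)/EI  [x≤a] with C₁=M₀(3b²-L²)/(6L)=-44/9 = (11·2³/(6·4)+(-44/9)·2)/10000 = -11/18000 m
Load 3 — point force P=4 kN at a=1 m (b=L-a=3):
  y_3 = -Pa(L-x)(2Lx-a²-x²)/(6LEI)  [x>a] = -4·1·(4-2)·(2·4·2-1²-2²)/(6·4·10000) = -11/30000 m
Superposition: y = Σ y_i = -179/45000 m ≈ -0.003978 m

y(2) = -179/45000 m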